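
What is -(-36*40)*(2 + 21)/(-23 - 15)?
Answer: -16560/19 ≈ -871.58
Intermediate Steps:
-(-36*40)*(2 + 21)/(-23 - 15) = -(-1440)*23/(-38) = -(-1440)*23*(-1/38) = -(-1440)*(-23)/38 = -1*16560/19 = -16560/19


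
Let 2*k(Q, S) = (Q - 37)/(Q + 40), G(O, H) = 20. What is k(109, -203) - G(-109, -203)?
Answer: -2944/149 ≈ -19.758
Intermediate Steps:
k(Q, S) = (-37 + Q)/(2*(40 + Q)) (k(Q, S) = ((Q - 37)/(Q + 40))/2 = ((-37 + Q)/(40 + Q))/2 = (-37 + Q)/(2*(40 + Q)))
k(109, -203) - G(-109, -203) = (-37 + 109)/(2*(40 + 109)) - 1*20 = (½)*72/149 - 20 = (½)*(1/149)*72 - 20 = 36/149 - 20 = -2944/149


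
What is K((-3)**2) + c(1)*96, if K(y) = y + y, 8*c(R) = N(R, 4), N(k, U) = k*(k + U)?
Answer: 78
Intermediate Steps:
N(k, U) = k*(U + k)
c(R) = R*(4 + R)/8 (c(R) = (R*(4 + R))/8 = R*(4 + R)/8)
K(y) = 2*y
K((-3)**2) + c(1)*96 = 2*(-3)**2 + ((1/8)*1*(4 + 1))*96 = 2*9 + ((1/8)*1*5)*96 = 18 + (5/8)*96 = 18 + 60 = 78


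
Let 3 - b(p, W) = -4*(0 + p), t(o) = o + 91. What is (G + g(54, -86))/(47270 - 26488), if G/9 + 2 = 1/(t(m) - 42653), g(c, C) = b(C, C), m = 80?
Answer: -15251047/882860924 ≈ -0.017275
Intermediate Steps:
t(o) = 91 + o
b(p, W) = 3 + 4*p (b(p, W) = 3 - (-4)*(0 + p) = 3 - (-4)*p = 3 + 4*p)
g(c, C) = 3 + 4*C
G = -764685/42482 (G = -18 + 9/((91 + 80) - 42653) = -18 + 9/(171 - 42653) = -18 + 9/(-42482) = -18 + 9*(-1/42482) = -18 - 9/42482 = -764685/42482 ≈ -18.000)
(G + g(54, -86))/(47270 - 26488) = (-764685/42482 + (3 + 4*(-86)))/(47270 - 26488) = (-764685/42482 + (3 - 344))/20782 = (-764685/42482 - 341)*(1/20782) = -15251047/42482*1/20782 = -15251047/882860924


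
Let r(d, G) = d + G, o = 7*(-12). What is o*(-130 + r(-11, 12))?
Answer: 10836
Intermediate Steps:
o = -84
r(d, G) = G + d
o*(-130 + r(-11, 12)) = -84*(-130 + (12 - 11)) = -84*(-130 + 1) = -84*(-129) = 10836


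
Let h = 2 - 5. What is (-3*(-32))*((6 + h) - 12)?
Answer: -864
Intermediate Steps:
h = -3
(-3*(-32))*((6 + h) - 12) = (-3*(-32))*((6 - 3) - 12) = 96*(3 - 12) = 96*(-9) = -864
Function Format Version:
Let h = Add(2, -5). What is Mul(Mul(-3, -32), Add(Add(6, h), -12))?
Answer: -864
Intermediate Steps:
h = -3
Mul(Mul(-3, -32), Add(Add(6, h), -12)) = Mul(Mul(-3, -32), Add(Add(6, -3), -12)) = Mul(96, Add(3, -12)) = Mul(96, -9) = -864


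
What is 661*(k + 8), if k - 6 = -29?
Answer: -9915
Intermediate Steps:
k = -23 (k = 6 - 29 = -23)
661*(k + 8) = 661*(-23 + 8) = 661*(-15) = -9915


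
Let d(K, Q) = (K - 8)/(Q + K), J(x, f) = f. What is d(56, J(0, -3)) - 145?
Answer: -7637/53 ≈ -144.09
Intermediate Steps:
d(K, Q) = (-8 + K)/(K + Q)
d(56, J(0, -3)) - 145 = (-8 + 56)/(56 - 3) - 145 = 48/53 - 145 = -7637/53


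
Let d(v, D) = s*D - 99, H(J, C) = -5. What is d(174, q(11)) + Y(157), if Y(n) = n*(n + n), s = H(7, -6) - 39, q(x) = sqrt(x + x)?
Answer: 49199 - 44*sqrt(22) ≈ 48993.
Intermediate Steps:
q(x) = sqrt(2)*sqrt(x) (q(x) = sqrt(2*x) = sqrt(2)*sqrt(x))
s = -44 (s = -5 - 39 = -44)
Y(n) = 2*n**2 (Y(n) = n*(2*n) = 2*n**2)
d(v, D) = -99 - 44*D (d(v, D) = -44*D - 99 = -99 - 44*D)
d(174, q(11)) + Y(157) = (-99 - 44*sqrt(2)*sqrt(11)) + 2*157**2 = (-99 - 44*sqrt(22)) + 2*24649 = (-99 - 44*sqrt(22)) + 49298 = 49199 - 44*sqrt(22)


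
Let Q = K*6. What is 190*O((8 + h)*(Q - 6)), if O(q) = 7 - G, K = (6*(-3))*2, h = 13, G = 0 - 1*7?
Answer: 2660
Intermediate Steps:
G = -7 (G = 0 - 7 = -7)
K = -36 (K = -18*2 = -36)
Q = -216 (Q = -36*6 = -216)
O(q) = 14 (O(q) = 7 - 1*(-7) = 7 + 7 = 14)
190*O((8 + h)*(Q - 6)) = 190*14 = 2660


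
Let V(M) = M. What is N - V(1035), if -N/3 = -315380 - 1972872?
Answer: 6863721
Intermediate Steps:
N = 6864756 (N = -3*(-315380 - 1972872) = -3*(-2288252) = 6864756)
N - V(1035) = 6864756 - 1*1035 = 6864756 - 1035 = 6863721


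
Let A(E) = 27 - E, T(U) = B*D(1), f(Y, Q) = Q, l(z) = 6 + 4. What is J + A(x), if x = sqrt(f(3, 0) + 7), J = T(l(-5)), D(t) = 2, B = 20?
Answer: 67 - sqrt(7) ≈ 64.354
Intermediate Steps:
l(z) = 10
T(U) = 40 (T(U) = 20*2 = 40)
J = 40
x = sqrt(7) (x = sqrt(0 + 7) = sqrt(7) ≈ 2.6458)
J + A(x) = 40 + (27 - sqrt(7)) = 67 - sqrt(7)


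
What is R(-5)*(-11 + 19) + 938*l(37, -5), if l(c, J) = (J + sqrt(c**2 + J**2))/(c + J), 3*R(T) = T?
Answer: -7675/48 + 469*sqrt(1394)/16 ≈ 934.52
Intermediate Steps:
R(T) = T/3
l(c, J) = (J + sqrt(J**2 + c**2))/(J + c)
R(-5)*(-11 + 19) + 938*l(37, -5) = ((1/3)*(-5))*(-11 + 19) + 938*((-5 + sqrt((-5)**2 + 37**2))/(-5 + 37)) = -5/3*8 + 938*((-5 + sqrt(25 + 1369))/32) = -40/3 + 938*((-5 + sqrt(1394))/32) = -40/3 + 938*(-5/32 + sqrt(1394)/32) = -40/3 + (-2345/16 + 469*sqrt(1394)/16) = -7675/48 + 469*sqrt(1394)/16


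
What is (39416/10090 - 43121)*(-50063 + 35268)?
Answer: 643658655783/1009 ≈ 6.3792e+8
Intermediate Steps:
(39416/10090 - 43121)*(-50063 + 35268) = (39416*(1/10090) - 43121)*(-14795) = (19708/5045 - 43121)*(-14795) = -217525737/5045*(-14795) = 643658655783/1009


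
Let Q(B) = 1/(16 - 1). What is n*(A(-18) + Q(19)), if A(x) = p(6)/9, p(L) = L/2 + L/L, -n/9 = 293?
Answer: -6739/5 ≈ -1347.8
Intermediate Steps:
n = -2637 (n = -9*293 = -2637)
p(L) = 1 + L/2 (p(L) = L*(½) + 1 = L/2 + 1 = 1 + L/2)
Q(B) = 1/15
A(x) = 4/9 (A(x) = (1 + (½)*6)/9 = (1 + 3)*(⅑) = 4*(⅑) = 4/9)
n*(A(-18) + Q(19)) = -2637*(4/9 + 1/15) = -2637*23/45 = -6739/5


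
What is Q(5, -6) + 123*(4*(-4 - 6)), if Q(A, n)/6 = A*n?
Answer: -5100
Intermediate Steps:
Q(A, n) = 6*A*n (Q(A, n) = 6*(A*n) = 6*A*n)
Q(5, -6) + 123*(4*(-4 - 6)) = 6*5*(-6) + 123*(4*(-4 - 6)) = -180 + 123*(4*(-10)) = -180 + 123*(-40) = -180 - 4920 = -5100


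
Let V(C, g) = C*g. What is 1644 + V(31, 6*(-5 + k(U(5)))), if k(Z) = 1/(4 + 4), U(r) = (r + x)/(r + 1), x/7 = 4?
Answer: 2949/4 ≈ 737.25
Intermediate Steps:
x = 28 (x = 7*4 = 28)
U(r) = (28 + r)/(1 + r) (U(r) = (r + 28)/(r + 1) = (28 + r)/(1 + r))
k(Z) = ⅛ (k(Z) = 1/8 = ⅛)
1644 + V(31, 6*(-5 + k(U(5)))) = 1644 + 31*(6*(-5 + ⅛)) = 1644 + 31*(6*(-39/8)) = 1644 + 31*(-117/4) = 1644 - 3627/4 = 2949/4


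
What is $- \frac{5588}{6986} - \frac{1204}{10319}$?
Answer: $- \frac{33036858}{36044267} \approx -0.91656$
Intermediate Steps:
$- \frac{5588}{6986} - \frac{1204}{10319} = \left(-5588\right) \frac{1}{6986} - \frac{1204}{10319} = - \frac{2794}{3493} - \frac{1204}{10319} = - \frac{33036858}{36044267}$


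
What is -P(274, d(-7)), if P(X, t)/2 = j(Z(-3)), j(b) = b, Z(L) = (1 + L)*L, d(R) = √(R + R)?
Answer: -12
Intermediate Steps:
d(R) = √2*√R (d(R) = √(2*R) = √2*√R)
Z(L) = L*(1 + L)
P(X, t) = 12 (P(X, t) = 2*(-3*(1 - 3)) = 2*(-3*(-2)) = 2*6 = 12)
-P(274, d(-7)) = -1*12 = -12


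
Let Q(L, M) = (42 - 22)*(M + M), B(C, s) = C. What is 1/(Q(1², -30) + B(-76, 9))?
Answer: -1/1276 ≈ -0.00078370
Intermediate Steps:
Q(L, M) = 40*M (Q(L, M) = 20*(2*M) = 40*M)
1/(Q(1², -30) + B(-76, 9)) = 1/(40*(-30) - 76) = 1/(-1200 - 76) = 1/(-1276) = -1/1276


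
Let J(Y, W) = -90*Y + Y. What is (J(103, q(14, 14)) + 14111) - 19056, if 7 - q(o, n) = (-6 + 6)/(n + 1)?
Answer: -14112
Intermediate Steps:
q(o, n) = 7 (q(o, n) = 7 - (-6 + 6)/(n + 1) = 7 - 0/(1 + n) = 7 - 1*0 = 7 + 0 = 7)
J(Y, W) = -89*Y
(J(103, q(14, 14)) + 14111) - 19056 = (-89*103 + 14111) - 19056 = (-9167 + 14111) - 19056 = 4944 - 19056 = -14112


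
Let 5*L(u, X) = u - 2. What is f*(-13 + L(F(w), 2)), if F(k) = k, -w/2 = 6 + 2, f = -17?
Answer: 1411/5 ≈ 282.20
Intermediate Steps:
w = -16 (w = -2*(6 + 2) = -2*8 = -16)
L(u, X) = -2/5 + u/5 (L(u, X) = (u - 2)/5 = (-2 + u)/5 = -2/5 + u/5)
f*(-13 + L(F(w), 2)) = -17*(-13 + (-2/5 + (1/5)*(-16))) = -17*(-13 + (-2/5 - 16/5)) = -17*(-13 - 18/5) = -17*(-83/5) = 1411/5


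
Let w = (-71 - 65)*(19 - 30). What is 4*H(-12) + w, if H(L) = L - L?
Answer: 1496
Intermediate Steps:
H(L) = 0
w = 1496 (w = -136*(-11) = 1496)
4*H(-12) + w = 4*0 + 1496 = 0 + 1496 = 1496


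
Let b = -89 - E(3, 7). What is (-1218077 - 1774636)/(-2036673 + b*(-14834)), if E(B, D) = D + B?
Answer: 997571/189369 ≈ 5.2679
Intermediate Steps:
E(B, D) = B + D
b = -99 (b = -89 - (3 + 7) = -89 - 1*10 = -89 - 10 = -99)
(-1218077 - 1774636)/(-2036673 + b*(-14834)) = (-1218077 - 1774636)/(-2036673 - 99*(-14834)) = -2992713/(-2036673 + 1468566) = -2992713/(-568107) = -2992713*(-1/568107) = 997571/189369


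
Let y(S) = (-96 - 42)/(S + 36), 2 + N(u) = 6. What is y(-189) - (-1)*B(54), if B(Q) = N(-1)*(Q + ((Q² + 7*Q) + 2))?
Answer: 683446/51 ≈ 13401.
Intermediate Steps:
N(u) = 4 (N(u) = -2 + 6 = 4)
y(S) = -138/(36 + S)
B(Q) = 8 + 4*Q² + 32*Q (B(Q) = 4*(Q + ((Q² + 7*Q) + 2)) = 4*(Q + (2 + Q² + 7*Q)) = 4*(2 + Q² + 8*Q) = 8 + 4*Q² + 32*Q)
y(-189) - (-1)*B(54) = -138/(36 - 189) - (-1)*(8 + 4*54² + 32*54) = -138/(-153) - (-1)*(8 + 4*2916 + 1728) = -138*(-1/153) - (-1)*(8 + 11664 + 1728) = 46/51 - (-1)*13400 = 46/51 - 1*(-13400) = 46/51 + 13400 = 683446/51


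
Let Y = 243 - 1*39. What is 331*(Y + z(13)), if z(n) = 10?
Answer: 70834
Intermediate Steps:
Y = 204 (Y = 243 - 39 = 204)
331*(Y + z(13)) = 331*(204 + 10) = 331*214 = 70834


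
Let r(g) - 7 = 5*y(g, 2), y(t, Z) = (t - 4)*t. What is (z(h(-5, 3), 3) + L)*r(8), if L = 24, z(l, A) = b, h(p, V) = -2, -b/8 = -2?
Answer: 6680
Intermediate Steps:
b = 16 (b = -8*(-2) = 16)
z(l, A) = 16
y(t, Z) = t*(-4 + t) (y(t, Z) = (-4 + t)*t = t*(-4 + t))
r(g) = 7 + 5*g*(-4 + g) (r(g) = 7 + 5*(g*(-4 + g)) = 7 + 5*g*(-4 + g))
(z(h(-5, 3), 3) + L)*r(8) = (16 + 24)*(7 + 5*8*(-4 + 8)) = 40*(7 + 5*8*4) = 40*(7 + 160) = 40*167 = 6680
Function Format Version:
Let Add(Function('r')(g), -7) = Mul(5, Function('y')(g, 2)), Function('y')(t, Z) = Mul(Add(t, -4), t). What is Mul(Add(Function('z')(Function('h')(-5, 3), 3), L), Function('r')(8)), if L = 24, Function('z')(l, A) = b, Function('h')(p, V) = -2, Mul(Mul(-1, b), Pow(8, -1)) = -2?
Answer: 6680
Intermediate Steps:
b = 16 (b = Mul(-8, -2) = 16)
Function('z')(l, A) = 16
Function('y')(t, Z) = Mul(t, Add(-4, t)) (Function('y')(t, Z) = Mul(Add(-4, t), t) = Mul(t, Add(-4, t)))
Function('r')(g) = Add(7, Mul(5, g, Add(-4, g))) (Function('r')(g) = Add(7, Mul(5, Mul(g, Add(-4, g)))) = Add(7, Mul(5, g, Add(-4, g))))
Mul(Add(Function('z')(Function('h')(-5, 3), 3), L), Function('r')(8)) = Mul(Add(16, 24), Add(7, Mul(5, 8, Add(-4, 8)))) = Mul(40, Add(7, Mul(5, 8, 4))) = Mul(40, Add(7, 160)) = Mul(40, 167) = 6680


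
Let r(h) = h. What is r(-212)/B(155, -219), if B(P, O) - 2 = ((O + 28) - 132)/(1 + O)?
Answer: -46216/759 ≈ -60.891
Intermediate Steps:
B(P, O) = 2 + (-104 + O)/(1 + O) (B(P, O) = 2 + ((O + 28) - 132)/(1 + O) = 2 + ((28 + O) - 132)/(1 + O) = 2 + (-104 + O)/(1 + O))
r(-212)/B(155, -219) = -212*(1 - 219)/(3*(-34 - 219)) = -212/(3*(-253)/(-218)) = -212/(3*(-1/218)*(-253)) = -212/759/218 = -212*218/759 = -46216/759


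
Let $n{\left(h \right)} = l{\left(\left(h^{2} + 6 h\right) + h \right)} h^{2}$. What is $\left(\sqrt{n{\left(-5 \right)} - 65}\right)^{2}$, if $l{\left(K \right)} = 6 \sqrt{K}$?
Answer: $-65 + 150 i \sqrt{10} \approx -65.0 + 474.34 i$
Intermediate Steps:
$n{\left(h \right)} = 6 h^{2} \sqrt{h^{2} + 7 h}$ ($n{\left(h \right)} = 6 \sqrt{\left(h^{2} + 6 h\right) + h} h^{2} = 6 \sqrt{h^{2} + 7 h} h^{2} = 6 h^{2} \sqrt{h^{2} + 7 h}$)
$\left(\sqrt{n{\left(-5 \right)} - 65}\right)^{2} = \left(\sqrt{6 \left(-5\right)^{2} \sqrt{- 5 \left(7 - 5\right)} - 65}\right)^{2} = \left(\sqrt{6 \cdot 25 \sqrt{\left(-5\right) 2} - 65}\right)^{2} = \left(\sqrt{6 \cdot 25 \sqrt{-10} - 65}\right)^{2} = \left(\sqrt{6 \cdot 25 i \sqrt{10} - 65}\right)^{2} = \left(\sqrt{150 i \sqrt{10} - 65}\right)^{2} = \left(\sqrt{-65 + 150 i \sqrt{10}}\right)^{2} = -65 + 150 i \sqrt{10}$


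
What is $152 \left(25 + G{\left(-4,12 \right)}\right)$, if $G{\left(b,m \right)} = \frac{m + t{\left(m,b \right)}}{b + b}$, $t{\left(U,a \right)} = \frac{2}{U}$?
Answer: $\frac{21413}{6} \approx 3568.8$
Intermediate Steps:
$G{\left(b,m \right)} = \frac{m + \frac{2}{m}}{2 b}$ ($G{\left(b,m \right)} = \frac{m + \frac{2}{m}}{b + b} = \frac{m + \frac{2}{m}}{2 b}$)
$152 \left(25 + G{\left(-4,12 \right)}\right) = 152 \left(25 + \frac{2 + 12^{2}}{2 \left(-4\right) 12}\right) = 152 \left(25 + \frac{1}{2} \left(- \frac{1}{4}\right) \frac{1}{12} \left(2 + 144\right)\right) = 152 \left(25 + \frac{1}{2} \left(- \frac{1}{4}\right) \frac{1}{12} \cdot 146\right) = 152 \left(25 - \frac{73}{48}\right) = 152 \cdot \frac{1127}{48} = \frac{21413}{6}$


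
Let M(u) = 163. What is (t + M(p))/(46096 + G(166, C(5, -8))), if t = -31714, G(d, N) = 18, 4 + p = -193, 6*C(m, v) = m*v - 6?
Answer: -31551/46114 ≈ -0.68420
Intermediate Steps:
C(m, v) = -1 + m*v/6 (C(m, v) = (m*v - 6)/6 = (-6 + m*v)/6 = -1 + m*v/6)
p = -197 (p = -4 - 193 = -197)
(t + M(p))/(46096 + G(166, C(5, -8))) = (-31714 + 163)/(46096 + 18) = -31551/46114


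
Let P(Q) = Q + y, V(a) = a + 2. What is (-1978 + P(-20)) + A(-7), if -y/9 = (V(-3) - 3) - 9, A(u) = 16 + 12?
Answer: -1853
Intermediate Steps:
V(a) = 2 + a
A(u) = 28
y = 117 (y = -9*(((2 - 3) - 3) - 9) = -9*((-1 - 3) - 9) = -9*(-4 - 9) = -9*(-13) = 117)
P(Q) = 117 + Q (P(Q) = Q + 117 = 117 + Q)
(-1978 + P(-20)) + A(-7) = (-1978 + (117 - 20)) + 28 = (-1978 + 97) + 28 = -1881 + 28 = -1853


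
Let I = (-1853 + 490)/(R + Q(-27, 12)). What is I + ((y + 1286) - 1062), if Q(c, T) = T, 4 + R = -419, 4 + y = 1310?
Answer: 630193/411 ≈ 1533.3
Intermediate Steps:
y = 1306 (y = -4 + 1310 = 1306)
R = -423 (R = -4 - 419 = -423)
I = 1363/411 (I = (-1853 + 490)/(-423 + 12) = -1363/(-411) = -1363*(-1/411) = 1363/411 ≈ 3.3163)
I + ((y + 1286) - 1062) = 1363/411 + ((1306 + 1286) - 1062) = 1363/411 + (2592 - 1062) = 1363/411 + 1530 = 630193/411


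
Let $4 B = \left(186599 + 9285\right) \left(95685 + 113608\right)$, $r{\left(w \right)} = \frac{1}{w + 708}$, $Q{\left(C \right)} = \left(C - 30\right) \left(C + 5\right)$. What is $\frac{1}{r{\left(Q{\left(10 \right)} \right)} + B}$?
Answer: $\frac{408}{4181709301225} \approx 9.7568 \cdot 10^{-11}$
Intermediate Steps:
$Q{\left(C \right)} = \left(-30 + C\right) \left(5 + C\right)$
$r{\left(w \right)} = \frac{1}{708 + w}$
$B = 10249287503$ ($B = \frac{\left(186599 + 9285\right) \left(95685 + 113608\right)}{4} = \frac{195884 \cdot 209293}{4} = \frac{1}{4} \cdot 40997150012 = 10249287503$)
$\frac{1}{r{\left(Q{\left(10 \right)} \right)} + B} = \frac{1}{\frac{1}{708 - \left(400 - 100\right)} + 10249287503} = \frac{1}{\frac{1}{708 - 300} + 10249287503} = \frac{1}{\frac{1}{408} + 10249287503} = \frac{1}{\frac{4181709301225}{408}} = \frac{408}{4181709301225}$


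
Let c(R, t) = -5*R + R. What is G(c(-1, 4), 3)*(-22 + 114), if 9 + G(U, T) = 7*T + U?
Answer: 1472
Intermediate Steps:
c(R, t) = -4*R
G(U, T) = -9 + U + 7*T (G(U, T) = -9 + (7*T + U) = -9 + (U + 7*T) = -9 + U + 7*T)
G(c(-1, 4), 3)*(-22 + 114) = (-9 - 4*(-1) + 7*3)*(-22 + 114) = (-9 + 4 + 21)*92 = 16*92 = 1472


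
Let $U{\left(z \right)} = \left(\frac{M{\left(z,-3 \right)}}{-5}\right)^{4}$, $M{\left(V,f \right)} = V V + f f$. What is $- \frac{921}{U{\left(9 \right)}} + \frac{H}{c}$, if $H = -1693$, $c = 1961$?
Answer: $- \frac{59843483}{68619312} \approx -0.87211$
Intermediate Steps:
$M{\left(V,f \right)} = V^{2} + f^{2}$
$U{\left(z \right)} = \left(- \frac{9}{5} - \frac{z^{2}}{5}\right)^{4}$ ($U{\left(z \right)} = \left(\frac{z^{2} + \left(-3\right)^{2}}{-5}\right)^{4} = \left(\left(z^{2} + 9\right) \left(- \frac{1}{5}\right)\right)^{4} = \left(\left(9 + z^{2}\right) \left(- \frac{1}{5}\right)\right)^{4} = \left(- \frac{9}{5} - \frac{z^{2}}{5}\right)^{4}$)
$- \frac{921}{U{\left(9 \right)}} + \frac{H}{c} = - \frac{921}{\frac{1}{625} \left(9 + 9^{2}\right)^{4}} - \frac{1693}{1961} = - \frac{921}{\frac{1}{625} \left(9 + 81\right)^{4}} - \frac{1693}{1961} = - \frac{921}{\frac{1}{625} \cdot 90^{4}} - \frac{1693}{1961} = - \frac{921}{\frac{1}{625} \cdot 65610000} - \frac{1693}{1961} = - \frac{921}{104976} - \frac{1693}{1961} = \left(-921\right) \frac{1}{104976} - \frac{1693}{1961} = - \frac{307}{34992} - \frac{1693}{1961} = - \frac{59843483}{68619312}$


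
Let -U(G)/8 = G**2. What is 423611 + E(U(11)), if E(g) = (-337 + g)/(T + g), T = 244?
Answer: 306695669/724 ≈ 4.2361e+5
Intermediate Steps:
U(G) = -8*G**2
E(g) = (-337 + g)/(244 + g)
423611 + E(U(11)) = 423611 + (-337 - 8*11**2)/(244 - 8*11**2) = 423611 + (-337 - 8*121)/(244 - 8*121) = 423611 + (-337 - 968)/(244 - 968) = 423611 - 1305/(-724) = 423611 - 1/724*(-1305) = 423611 + 1305/724 = 306695669/724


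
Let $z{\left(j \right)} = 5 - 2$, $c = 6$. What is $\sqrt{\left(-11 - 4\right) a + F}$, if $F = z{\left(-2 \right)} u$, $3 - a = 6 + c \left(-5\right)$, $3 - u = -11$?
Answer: $11 i \sqrt{3} \approx 19.053 i$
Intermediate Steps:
$u = 14$ ($u = 3 - -11 = 3 + 11 = 14$)
$a = 27$ ($a = 3 - \left(6 + 6 \left(-5\right)\right) = 3 - \left(6 - 30\right) = 3 - -24 = 3 + 24 = 27$)
$z{\left(j \right)} = 3$
$F = 42$ ($F = 3 \cdot 14 = 42$)
$\sqrt{\left(-11 - 4\right) a + F} = \sqrt{\left(-11 - 4\right) 27 + 42} = \sqrt{\left(-15\right) 27 + 42} = \sqrt{-405 + 42} = \sqrt{-363} = 11 i \sqrt{3}$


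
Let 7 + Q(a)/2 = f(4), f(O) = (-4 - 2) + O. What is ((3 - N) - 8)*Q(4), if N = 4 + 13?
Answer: 396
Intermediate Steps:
f(O) = -6 + O
N = 17
Q(a) = -18 (Q(a) = -14 + 2*(-6 + 4) = -14 + 2*(-2) = -14 - 4 = -18)
((3 - N) - 8)*Q(4) = ((3 - 1*17) - 8)*(-18) = ((3 - 17) - 8)*(-18) = (-14 - 8)*(-18) = -22*(-18) = 396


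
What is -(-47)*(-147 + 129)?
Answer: -846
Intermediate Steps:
-(-47)*(-147 + 129) = -(-47)*(-18) = -1*846 = -846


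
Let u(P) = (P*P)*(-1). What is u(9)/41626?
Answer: -81/41626 ≈ -0.0019459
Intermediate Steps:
u(P) = -P² (u(P) = P²*(-1) = -P²)
u(9)/41626 = -1*9²/41626 = -1*81*(1/41626) = -81*1/41626 = -81/41626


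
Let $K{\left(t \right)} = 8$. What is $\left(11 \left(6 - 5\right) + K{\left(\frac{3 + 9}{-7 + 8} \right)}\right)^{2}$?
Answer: $361$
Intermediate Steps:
$\left(11 \left(6 - 5\right) + K{\left(\frac{3 + 9}{-7 + 8} \right)}\right)^{2} = \left(11 \left(6 - 5\right) + 8\right)^{2} = \left(11 \cdot 1 + 8\right)^{2} = \left(11 + 8\right)^{2} = 19^{2} = 361$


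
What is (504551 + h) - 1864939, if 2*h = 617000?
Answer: -1051888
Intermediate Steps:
h = 308500 (h = (½)*617000 = 308500)
(504551 + h) - 1864939 = (504551 + 308500) - 1864939 = 813051 - 1864939 = -1051888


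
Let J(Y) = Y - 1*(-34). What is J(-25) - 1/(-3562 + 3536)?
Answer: 235/26 ≈ 9.0385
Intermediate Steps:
J(Y) = 34 + Y (J(Y) = Y + 34 = 34 + Y)
J(-25) - 1/(-3562 + 3536) = (34 - 25) - 1/(-3562 + 3536) = 9 - 1/(-26) = 9 - 1*(-1/26) = 9 + 1/26 = 235/26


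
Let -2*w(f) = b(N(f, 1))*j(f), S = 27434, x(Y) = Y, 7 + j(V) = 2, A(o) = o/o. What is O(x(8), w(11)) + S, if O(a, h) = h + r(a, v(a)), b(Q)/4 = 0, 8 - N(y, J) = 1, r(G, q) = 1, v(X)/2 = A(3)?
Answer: 27435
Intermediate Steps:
A(o) = 1
v(X) = 2 (v(X) = 2*1 = 2)
N(y, J) = 7 (N(y, J) = 8 - 1*1 = 8 - 1 = 7)
j(V) = -5 (j(V) = -7 + 2 = -5)
b(Q) = 0 (b(Q) = 4*0 = 0)
w(f) = 0 (w(f) = -0*(-5) = -1/2*0 = 0)
O(a, h) = 1 + h (O(a, h) = h + 1 = 1 + h)
O(x(8), w(11)) + S = (1 + 0) + 27434 = 1 + 27434 = 27435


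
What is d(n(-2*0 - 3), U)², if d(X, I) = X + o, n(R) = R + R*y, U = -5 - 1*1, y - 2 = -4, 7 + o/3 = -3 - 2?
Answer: 1089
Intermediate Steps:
o = -36 (o = -21 + 3*(-3 - 2) = -21 + 3*(-5) = -21 - 15 = -36)
y = -2 (y = 2 - 4 = -2)
U = -6 (U = -5 - 1 = -6)
n(R) = -R (n(R) = R + R*(-2) = R - 2*R = -R)
d(X, I) = -36 + X (d(X, I) = X - 36 = -36 + X)
d(n(-2*0 - 3), U)² = (-36 - (-2*0 - 3))² = (-36 - (0 - 3))² = (-36 - 1*(-3))² = (-36 + 3)² = (-33)² = 1089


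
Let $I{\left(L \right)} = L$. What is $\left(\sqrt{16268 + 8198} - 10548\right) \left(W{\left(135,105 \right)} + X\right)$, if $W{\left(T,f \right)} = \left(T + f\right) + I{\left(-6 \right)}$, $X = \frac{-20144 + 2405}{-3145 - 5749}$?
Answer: $- \frac{11069783190}{4447} + \frac{2098935 \sqrt{24466}}{8894} \approx -2.4524 \cdot 10^{6}$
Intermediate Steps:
$X = \frac{17739}{8894}$ ($X = - \frac{17739}{-8894} = \left(-17739\right) \left(- \frac{1}{8894}\right) = \frac{17739}{8894} \approx 1.9945$)
$W{\left(T,f \right)} = -6 + T + f$ ($W{\left(T,f \right)} = \left(T + f\right) - 6 = -6 + T + f$)
$\left(\sqrt{16268 + 8198} - 10548\right) \left(W{\left(135,105 \right)} + X\right) = \left(\sqrt{16268 + 8198} - 10548\right) \left(\left(-6 + 135 + 105\right) + \frac{17739}{8894}\right) = \left(\sqrt{24466} - 10548\right) \left(234 + \frac{17739}{8894}\right) = \left(-10548 + \sqrt{24466}\right) \frac{2098935}{8894} = - \frac{11069783190}{4447} + \frac{2098935 \sqrt{24466}}{8894}$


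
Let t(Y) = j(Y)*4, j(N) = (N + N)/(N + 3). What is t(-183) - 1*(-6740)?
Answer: 101222/15 ≈ 6748.1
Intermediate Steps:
j(N) = 2*N/(3 + N) (j(N) = (2*N)/(3 + N) = 2*N/(3 + N))
t(Y) = 8*Y/(3 + Y) (t(Y) = (2*Y/(3 + Y))*4 = 8*Y/(3 + Y))
t(-183) - 1*(-6740) = 8*(-183)/(3 - 183) - 1*(-6740) = 8*(-183)/(-180) + 6740 = 8*(-183)*(-1/180) + 6740 = 122/15 + 6740 = 101222/15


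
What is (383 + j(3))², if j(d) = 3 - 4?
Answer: 145924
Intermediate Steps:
j(d) = -1
(383 + j(3))² = (383 - 1)² = 382² = 145924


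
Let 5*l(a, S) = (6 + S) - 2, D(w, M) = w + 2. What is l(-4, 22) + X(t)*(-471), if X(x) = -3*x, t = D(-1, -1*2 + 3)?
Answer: 7091/5 ≈ 1418.2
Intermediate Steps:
D(w, M) = 2 + w
t = 1 (t = 2 - 1 = 1)
l(a, S) = 4/5 + S/5 (l(a, S) = ((6 + S) - 2)/5 = (4 + S)/5 = 4/5 + S/5)
l(-4, 22) + X(t)*(-471) = (4/5 + (1/5)*22) - 3*1*(-471) = (4/5 + 22/5) - 3*(-471) = 26/5 + 1413 = 7091/5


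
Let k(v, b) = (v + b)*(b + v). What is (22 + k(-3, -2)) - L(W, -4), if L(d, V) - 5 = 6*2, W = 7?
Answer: 30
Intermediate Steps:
k(v, b) = (b + v)² (k(v, b) = (b + v)*(b + v) = (b + v)²)
L(d, V) = 17 (L(d, V) = 5 + 6*2 = 5 + 12 = 17)
(22 + k(-3, -2)) - L(W, -4) = (22 + (-2 - 3)²) - 1*17 = (22 + (-5)²) - 17 = (22 + 25) - 17 = 47 - 17 = 30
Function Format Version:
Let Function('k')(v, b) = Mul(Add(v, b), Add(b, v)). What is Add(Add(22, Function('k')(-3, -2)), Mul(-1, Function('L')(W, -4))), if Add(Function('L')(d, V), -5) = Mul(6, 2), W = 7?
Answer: 30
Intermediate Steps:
Function('k')(v, b) = Pow(Add(b, v), 2) (Function('k')(v, b) = Mul(Add(b, v), Add(b, v)) = Pow(Add(b, v), 2))
Function('L')(d, V) = 17 (Function('L')(d, V) = Add(5, Mul(6, 2)) = Add(5, 12) = 17)
Add(Add(22, Function('k')(-3, -2)), Mul(-1, Function('L')(W, -4))) = Add(Add(22, Pow(Add(-2, -3), 2)), Mul(-1, 17)) = Add(Add(22, Pow(-5, 2)), -17) = Add(Add(22, 25), -17) = Add(47, -17) = 30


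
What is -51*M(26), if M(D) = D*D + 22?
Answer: -35598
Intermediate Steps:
M(D) = 22 + D² (M(D) = D² + 22 = 22 + D²)
-51*M(26) = -51*(22 + 26²) = -51*(22 + 676) = -51*698 = -35598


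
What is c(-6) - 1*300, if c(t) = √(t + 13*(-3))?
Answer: -300 + 3*I*√5 ≈ -300.0 + 6.7082*I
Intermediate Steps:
c(t) = √(-39 + t) (c(t) = √(t - 39) = √(-39 + t))
c(-6) - 1*300 = √(-39 - 6) - 1*300 = √(-45) - 300 = 3*I*√5 - 300 = -300 + 3*I*√5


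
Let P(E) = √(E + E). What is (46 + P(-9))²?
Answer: 2098 + 276*I*√2 ≈ 2098.0 + 390.32*I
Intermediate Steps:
P(E) = √2*√E (P(E) = √(2*E) = √2*√E)
(46 + P(-9))² = (46 + √2*√(-9))² = (46 + √2*(3*I))² = (46 + 3*I*√2)²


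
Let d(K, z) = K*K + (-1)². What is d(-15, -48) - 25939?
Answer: -25713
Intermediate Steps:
d(K, z) = 1 + K² (d(K, z) = K² + 1 = 1 + K²)
d(-15, -48) - 25939 = (1 + (-15)²) - 25939 = (1 + 225) - 25939 = 226 - 25939 = -25713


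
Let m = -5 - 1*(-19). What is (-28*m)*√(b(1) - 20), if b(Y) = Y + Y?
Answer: -1176*I*√2 ≈ -1663.1*I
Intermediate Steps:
b(Y) = 2*Y
m = 14 (m = -5 + 19 = 14)
(-28*m)*√(b(1) - 20) = (-28*14)*√(2*1 - 20) = -392*√(2 - 20) = -1176*I*√2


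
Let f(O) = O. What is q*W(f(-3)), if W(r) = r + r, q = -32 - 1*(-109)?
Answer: -462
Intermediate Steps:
q = 77 (q = -32 + 109 = 77)
W(r) = 2*r
q*W(f(-3)) = 77*(2*(-3)) = 77*(-6) = -462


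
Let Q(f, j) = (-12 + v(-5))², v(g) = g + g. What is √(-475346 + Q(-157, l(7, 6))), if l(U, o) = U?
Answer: I*√474862 ≈ 689.1*I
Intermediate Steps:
v(g) = 2*g
Q(f, j) = 484 (Q(f, j) = (-12 + 2*(-5))² = (-12 - 10)² = (-22)² = 484)
√(-475346 + Q(-157, l(7, 6))) = √(-475346 + 484) = √(-474862) = I*√474862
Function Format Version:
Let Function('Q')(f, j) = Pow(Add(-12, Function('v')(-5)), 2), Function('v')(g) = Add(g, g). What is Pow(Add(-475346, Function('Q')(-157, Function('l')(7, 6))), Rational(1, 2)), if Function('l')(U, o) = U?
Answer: Mul(I, Pow(474862, Rational(1, 2))) ≈ Mul(689.10, I)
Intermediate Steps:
Function('v')(g) = Mul(2, g)
Function('Q')(f, j) = 484 (Function('Q')(f, j) = Pow(Add(-12, Mul(2, -5)), 2) = Pow(Add(-12, -10), 2) = Pow(-22, 2) = 484)
Pow(Add(-475346, Function('Q')(-157, Function('l')(7, 6))), Rational(1, 2)) = Pow(Add(-475346, 484), Rational(1, 2)) = Pow(-474862, Rational(1, 2)) = Mul(I, Pow(474862, Rational(1, 2)))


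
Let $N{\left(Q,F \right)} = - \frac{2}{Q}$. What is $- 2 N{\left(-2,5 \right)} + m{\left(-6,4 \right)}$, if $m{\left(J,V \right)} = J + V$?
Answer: $-4$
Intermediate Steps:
$- 2 N{\left(-2,5 \right)} + m{\left(-6,4 \right)} = - 2 \left(- \frac{2}{-2}\right) + \left(-6 + 4\right) = - 2 \left(\left(-2\right) \left(- \frac{1}{2}\right)\right) - 2 = \left(-2\right) 1 - 2 = -2 - 2 = -4$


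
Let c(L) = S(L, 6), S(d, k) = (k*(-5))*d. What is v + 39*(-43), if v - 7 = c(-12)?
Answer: -1310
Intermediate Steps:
S(d, k) = -5*d*k (S(d, k) = (-5*k)*d = -5*d*k)
c(L) = -30*L (c(L) = -5*L*6 = -30*L)
v = 367 (v = 7 - 30*(-12) = 7 + 360 = 367)
v + 39*(-43) = 367 + 39*(-43) = 367 - 1677 = -1310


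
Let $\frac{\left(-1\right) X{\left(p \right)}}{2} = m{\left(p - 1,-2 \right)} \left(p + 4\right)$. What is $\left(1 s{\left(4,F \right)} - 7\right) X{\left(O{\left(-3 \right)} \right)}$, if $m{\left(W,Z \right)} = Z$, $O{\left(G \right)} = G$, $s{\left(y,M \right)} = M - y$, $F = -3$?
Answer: $-56$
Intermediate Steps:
$X{\left(p \right)} = 16 + 4 p$ ($X{\left(p \right)} = - 2 \left(- 2 \left(p + 4\right)\right) = - 2 \left(- 2 \left(4 + p\right)\right) = - 2 \left(-8 - 2 p\right) = 16 + 4 p$)
$\left(1 s{\left(4,F \right)} - 7\right) X{\left(O{\left(-3 \right)} \right)} = \left(1 \left(-3 - 4\right) - 7\right) \left(16 + 4 \left(-3\right)\right) = \left(1 \left(-3 - 4\right) - 7\right) \left(16 - 12\right) = \left(1 \left(-7\right) - 7\right) 4 = \left(-7 - 7\right) 4 = \left(-14\right) 4 = -56$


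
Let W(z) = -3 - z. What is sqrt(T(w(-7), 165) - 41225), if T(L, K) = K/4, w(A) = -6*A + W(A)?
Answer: I*sqrt(164735)/2 ≈ 202.94*I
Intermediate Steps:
w(A) = -3 - 7*A (w(A) = -6*A + (-3 - A) = -3 - 7*A)
T(L, K) = K/4 (T(L, K) = K*(1/4) = K/4)
sqrt(T(w(-7), 165) - 41225) = sqrt((1/4)*165 - 41225) = sqrt(165/4 - 41225) = sqrt(-164735/4) = I*sqrt(164735)/2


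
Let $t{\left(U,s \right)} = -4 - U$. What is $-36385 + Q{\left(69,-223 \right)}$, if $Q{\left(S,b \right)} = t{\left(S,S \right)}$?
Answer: $-36458$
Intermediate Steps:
$Q{\left(S,b \right)} = -4 - S$
$-36385 + Q{\left(69,-223 \right)} = -36385 - 73 = -36458$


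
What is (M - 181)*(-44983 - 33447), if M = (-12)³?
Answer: 149722870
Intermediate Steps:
M = -1728
(M - 181)*(-44983 - 33447) = (-1728 - 181)*(-44983 - 33447) = -1909*(-78430) = 149722870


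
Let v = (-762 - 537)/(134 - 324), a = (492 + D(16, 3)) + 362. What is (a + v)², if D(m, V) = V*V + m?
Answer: 28327919481/36100 ≈ 7.8471e+5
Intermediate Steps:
D(m, V) = m + V² (D(m, V) = V² + m = m + V²)
a = 879 (a = (492 + (16 + 3²)) + 362 = (492 + (16 + 9)) + 362 = (492 + 25) + 362 = 517 + 362 = 879)
v = 1299/190 (v = -1299/(-190) = -1299*(-1/190) = 1299/190 ≈ 6.8368)
(a + v)² = (879 + 1299/190)² = (168309/190)² = 28327919481/36100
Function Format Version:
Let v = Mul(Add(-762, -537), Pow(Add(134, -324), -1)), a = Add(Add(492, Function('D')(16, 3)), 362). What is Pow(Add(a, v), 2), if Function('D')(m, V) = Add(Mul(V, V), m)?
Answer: Rational(28327919481, 36100) ≈ 7.8471e+5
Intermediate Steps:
Function('D')(m, V) = Add(m, Pow(V, 2)) (Function('D')(m, V) = Add(Pow(V, 2), m) = Add(m, Pow(V, 2)))
a = 879 (a = Add(Add(492, Add(16, Pow(3, 2))), 362) = Add(Add(492, Add(16, 9)), 362) = Add(Add(492, 25), 362) = Add(517, 362) = 879)
v = Rational(1299, 190) (v = Mul(-1299, Pow(-190, -1)) = Mul(-1299, Rational(-1, 190)) = Rational(1299, 190) ≈ 6.8368)
Pow(Add(a, v), 2) = Pow(Add(879, Rational(1299, 190)), 2) = Pow(Rational(168309, 190), 2) = Rational(28327919481, 36100)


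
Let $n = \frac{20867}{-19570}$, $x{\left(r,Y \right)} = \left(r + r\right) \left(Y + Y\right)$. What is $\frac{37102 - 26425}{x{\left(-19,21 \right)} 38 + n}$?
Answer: $- \frac{208948890}{1186902227} \approx -0.17605$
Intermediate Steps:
$x{\left(r,Y \right)} = 4 Y r$ ($x{\left(r,Y \right)} = 2 r 2 Y = 4 Y r$)
$n = - \frac{20867}{19570}$ ($n = 20867 \left(- \frac{1}{19570}\right) = - \frac{20867}{19570} \approx -1.0663$)
$\frac{37102 - 26425}{x{\left(-19,21 \right)} 38 + n} = \frac{37102 - 26425}{4 \cdot 21 \left(-19\right) 38 - \frac{20867}{19570}} = \frac{10677}{\left(-1596\right) 38 - \frac{20867}{19570}} = \frac{10677}{-60648 - \frac{20867}{19570}} = \frac{10677}{- \frac{1186902227}{19570}} = 10677 \left(- \frac{19570}{1186902227}\right) = - \frac{208948890}{1186902227}$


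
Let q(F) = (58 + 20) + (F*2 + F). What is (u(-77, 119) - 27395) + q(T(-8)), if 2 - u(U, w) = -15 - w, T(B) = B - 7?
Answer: -27226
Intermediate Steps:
T(B) = -7 + B
q(F) = 78 + 3*F (q(F) = 78 + (2*F + F) = 78 + 3*F)
u(U, w) = 17 + w (u(U, w) = 2 - (-15 - w) = 2 + (15 + w) = 17 + w)
(u(-77, 119) - 27395) + q(T(-8)) = ((17 + 119) - 27395) + (78 + 3*(-7 - 8)) = (136 - 27395) + (78 + 3*(-15)) = -27259 + (78 - 45) = -27259 + 33 = -27226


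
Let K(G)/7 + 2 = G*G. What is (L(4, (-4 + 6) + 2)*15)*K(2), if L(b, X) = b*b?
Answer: 3360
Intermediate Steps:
K(G) = -14 + 7*G² (K(G) = -14 + 7*(G*G) = -14 + 7*G²)
L(b, X) = b²
(L(4, (-4 + 6) + 2)*15)*K(2) = (4²*15)*(-14 + 7*2²) = (16*15)*(-14 + 7*4) = 240*(-14 + 28) = 240*14 = 3360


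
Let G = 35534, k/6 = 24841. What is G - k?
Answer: -113512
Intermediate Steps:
k = 149046 (k = 6*24841 = 149046)
G - k = 35534 - 1*149046 = 35534 - 149046 = -113512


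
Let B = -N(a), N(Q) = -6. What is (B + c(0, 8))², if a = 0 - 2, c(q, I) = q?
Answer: 36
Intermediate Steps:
a = -2
B = 6 (B = -1*(-6) = 6)
(B + c(0, 8))² = (6 + 0)² = 6² = 36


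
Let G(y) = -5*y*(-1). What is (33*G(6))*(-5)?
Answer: -4950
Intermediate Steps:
G(y) = 5*y
(33*G(6))*(-5) = (33*(5*6))*(-5) = (33*30)*(-5) = 990*(-5) = -4950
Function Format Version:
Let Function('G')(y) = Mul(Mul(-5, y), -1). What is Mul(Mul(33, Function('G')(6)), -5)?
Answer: -4950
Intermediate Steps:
Function('G')(y) = Mul(5, y)
Mul(Mul(33, Function('G')(6)), -5) = Mul(Mul(33, Mul(5, 6)), -5) = Mul(Mul(33, 30), -5) = Mul(990, -5) = -4950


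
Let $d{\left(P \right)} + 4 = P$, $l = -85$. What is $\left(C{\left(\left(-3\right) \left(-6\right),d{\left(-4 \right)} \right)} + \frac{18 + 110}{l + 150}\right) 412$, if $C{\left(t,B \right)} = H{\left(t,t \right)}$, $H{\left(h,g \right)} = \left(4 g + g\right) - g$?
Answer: $\frac{1980896}{65} \approx 30475.0$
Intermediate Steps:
$d{\left(P \right)} = -4 + P$
$H{\left(h,g \right)} = 4 g$ ($H{\left(h,g \right)} = 5 g - g = 4 g$)
$C{\left(t,B \right)} = 4 t$
$\left(C{\left(\left(-3\right) \left(-6\right),d{\left(-4 \right)} \right)} + \frac{18 + 110}{l + 150}\right) 412 = \left(4 \left(\left(-3\right) \left(-6\right)\right) + \frac{18 + 110}{-85 + 150}\right) 412 = \left(4 \cdot 18 + \frac{128}{65}\right) 412 = \left(72 + 128 \cdot \frac{1}{65}\right) 412 = \left(72 + \frac{128}{65}\right) 412 = \frac{4808}{65} \cdot 412 = \frac{1980896}{65}$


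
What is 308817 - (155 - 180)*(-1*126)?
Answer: 305667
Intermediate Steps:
308817 - (155 - 180)*(-1*126) = 308817 - (-25)*(-126) = 308817 - 1*3150 = 308817 - 3150 = 305667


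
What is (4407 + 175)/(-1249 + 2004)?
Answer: 4582/755 ≈ 6.0689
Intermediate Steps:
(4407 + 175)/(-1249 + 2004) = 4582/755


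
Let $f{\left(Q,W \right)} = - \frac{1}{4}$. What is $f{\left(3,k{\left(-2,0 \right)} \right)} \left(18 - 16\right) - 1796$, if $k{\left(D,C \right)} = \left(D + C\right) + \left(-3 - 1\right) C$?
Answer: $- \frac{3593}{2} \approx -1796.5$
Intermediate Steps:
$k{\left(D,C \right)} = D - 3 C$ ($k{\left(D,C \right)} = \left(C + D\right) - 4 C = D - 3 C$)
$f{\left(Q,W \right)} = - \frac{1}{4}$ ($f{\left(Q,W \right)} = \left(-1\right) \frac{1}{4} = - \frac{1}{4}$)
$f{\left(3,k{\left(-2,0 \right)} \right)} \left(18 - 16\right) - 1796 = - \frac{18 - 16}{4} - 1796 = \left(- \frac{1}{4}\right) 2 - 1796 = - \frac{1}{2} - 1796 = - \frac{3593}{2}$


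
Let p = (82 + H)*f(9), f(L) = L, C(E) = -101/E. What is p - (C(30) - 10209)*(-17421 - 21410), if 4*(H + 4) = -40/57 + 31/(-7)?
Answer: -3164514642221/7980 ≈ -3.9656e+8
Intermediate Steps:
H = -8431/1596 (H = -4 + (-40/57 + 31/(-7))/4 = -4 + (-40*1/57 + 31*(-⅐))/4 = -4 + (-40/57 - 31/7)/4 = -4 + (¼)*(-2047/399) = -4 - 2047/1596 = -8431/1596 ≈ -5.2826)
p = 367323/532 (p = (82 - 8431/1596)*9 = (122441/1596)*9 = 367323/532 ≈ 690.46)
p - (C(30) - 10209)*(-17421 - 21410) = 367323/532 - (-101/30 - 10209)*(-17421 - 21410) = 367323/532 - (-101*1/30 - 10209)*(-38831) = 367323/532 - (-101/30 - 10209)*(-38831) = 367323/532 - (-306371)*(-38831)/30 = 367323/532 - 1*11896692301/30 = 367323/532 - 11896692301/30 = -3164514642221/7980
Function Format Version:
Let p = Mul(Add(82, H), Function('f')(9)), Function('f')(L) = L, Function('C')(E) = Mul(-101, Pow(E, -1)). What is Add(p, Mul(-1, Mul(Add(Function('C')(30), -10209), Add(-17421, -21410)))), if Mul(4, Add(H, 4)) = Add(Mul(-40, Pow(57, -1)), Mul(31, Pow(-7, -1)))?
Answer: Rational(-3164514642221, 7980) ≈ -3.9656e+8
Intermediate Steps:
H = Rational(-8431, 1596) (H = Add(-4, Mul(Rational(1, 4), Add(Mul(-40, Pow(57, -1)), Mul(31, Pow(-7, -1))))) = Add(-4, Mul(Rational(1, 4), Add(Mul(-40, Rational(1, 57)), Mul(31, Rational(-1, 7))))) = Add(-4, Mul(Rational(1, 4), Add(Rational(-40, 57), Rational(-31, 7)))) = Add(-4, Mul(Rational(1, 4), Rational(-2047, 399))) = Add(-4, Rational(-2047, 1596)) = Rational(-8431, 1596) ≈ -5.2826)
p = Rational(367323, 532) (p = Mul(Add(82, Rational(-8431, 1596)), 9) = Mul(Rational(122441, 1596), 9) = Rational(367323, 532) ≈ 690.46)
Add(p, Mul(-1, Mul(Add(Function('C')(30), -10209), Add(-17421, -21410)))) = Add(Rational(367323, 532), Mul(-1, Mul(Add(Mul(-101, Pow(30, -1)), -10209), Add(-17421, -21410)))) = Add(Rational(367323, 532), Mul(-1, Mul(Add(Mul(-101, Rational(1, 30)), -10209), -38831))) = Add(Rational(367323, 532), Mul(-1, Mul(Add(Rational(-101, 30), -10209), -38831))) = Add(Rational(367323, 532), Mul(-1, Mul(Rational(-306371, 30), -38831))) = Add(Rational(367323, 532), Mul(-1, Rational(11896692301, 30))) = Add(Rational(367323, 532), Rational(-11896692301, 30)) = Rational(-3164514642221, 7980)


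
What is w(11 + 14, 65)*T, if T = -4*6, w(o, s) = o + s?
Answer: -2160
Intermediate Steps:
T = -24
w(11 + 14, 65)*T = ((11 + 14) + 65)*(-24) = (25 + 65)*(-24) = 90*(-24) = -2160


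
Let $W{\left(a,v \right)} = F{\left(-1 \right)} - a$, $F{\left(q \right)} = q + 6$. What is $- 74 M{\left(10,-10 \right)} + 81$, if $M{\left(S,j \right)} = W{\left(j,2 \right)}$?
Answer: $-1029$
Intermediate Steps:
$F{\left(q \right)} = 6 + q$
$W{\left(a,v \right)} = 5 - a$ ($W{\left(a,v \right)} = \left(6 - 1\right) - a = 5 - a$)
$M{\left(S,j \right)} = 5 - j$
$- 74 M{\left(10,-10 \right)} + 81 = - 74 \left(5 - -10\right) + 81 = - 74 \left(5 + 10\right) + 81 = \left(-74\right) 15 + 81 = -1110 + 81 = -1029$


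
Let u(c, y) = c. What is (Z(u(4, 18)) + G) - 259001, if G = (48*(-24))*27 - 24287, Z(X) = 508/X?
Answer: -314265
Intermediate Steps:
G = -55391 (G = -1152*27 - 24287 = -31104 - 24287 = -55391)
(Z(u(4, 18)) + G) - 259001 = (508/4 - 55391) - 259001 = (508*(¼) - 55391) - 259001 = (127 - 55391) - 259001 = -55264 - 259001 = -314265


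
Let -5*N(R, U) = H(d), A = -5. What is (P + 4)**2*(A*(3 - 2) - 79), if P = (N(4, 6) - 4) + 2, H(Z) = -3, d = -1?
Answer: -14196/25 ≈ -567.84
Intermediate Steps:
N(R, U) = 3/5 (N(R, U) = -1/5*(-3) = 3/5)
P = -7/5 (P = (3/5 - 4) + 2 = -17/5 + 2 = -7/5 ≈ -1.4000)
(P + 4)**2*(A*(3 - 2) - 79) = (-7/5 + 4)**2*(-5*(3 - 2) - 79) = (13/5)**2*(-5*1 - 79) = 169*(-5 - 79)/25 = (169/25)*(-84) = -14196/25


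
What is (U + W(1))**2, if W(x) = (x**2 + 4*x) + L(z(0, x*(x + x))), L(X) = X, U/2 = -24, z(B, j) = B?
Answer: 1849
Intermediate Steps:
U = -48 (U = 2*(-24) = -48)
W(x) = x**2 + 4*x (W(x) = (x**2 + 4*x) + 0 = x**2 + 4*x)
(U + W(1))**2 = (-48 + 1*(4 + 1))**2 = (-48 + 1*5)**2 = (-48 + 5)**2 = (-43)**2 = 1849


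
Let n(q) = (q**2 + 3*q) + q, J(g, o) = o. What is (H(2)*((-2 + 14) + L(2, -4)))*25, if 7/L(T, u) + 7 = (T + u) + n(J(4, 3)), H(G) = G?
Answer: 3775/6 ≈ 629.17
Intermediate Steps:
n(q) = q**2 + 4*q
L(T, u) = 7/(14 + T + u) (L(T, u) = 7/(-7 + ((T + u) + 3*(4 + 3))) = 7/(-7 + ((T + u) + 3*7)) = 7/(-7 + ((T + u) + 21)) = 7/(-7 + (21 + T + u)) = 7/(14 + T + u))
(H(2)*((-2 + 14) + L(2, -4)))*25 = (2*((-2 + 14) + 7/(14 + 2 - 4)))*25 = (2*(12 + 7/12))*25 = (2*(151/12))*25 = (151/6)*25 = 3775/6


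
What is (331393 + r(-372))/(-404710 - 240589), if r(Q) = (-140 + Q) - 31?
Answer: -330850/645299 ≈ -0.51271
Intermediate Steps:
r(Q) = -171 + Q
(331393 + r(-372))/(-404710 - 240589) = (331393 + (-171 - 372))/(-404710 - 240589) = (331393 - 543)/(-645299) = 330850*(-1/645299) = -330850/645299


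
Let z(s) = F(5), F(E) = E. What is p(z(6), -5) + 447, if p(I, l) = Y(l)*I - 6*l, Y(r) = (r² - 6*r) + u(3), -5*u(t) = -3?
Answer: 755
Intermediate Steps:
z(s) = 5
u(t) = ⅗ (u(t) = -⅕*(-3) = ⅗)
Y(r) = ⅗ + r² - 6*r (Y(r) = (r² - 6*r) + ⅗ = ⅗ + r² - 6*r)
p(I, l) = -6*l + I*(⅗ + l² - 6*l) (p(I, l) = (⅗ + l² - 6*l)*I - 6*l = I*(⅗ + l² - 6*l) - 6*l = -6*l + I*(⅗ + l² - 6*l))
p(z(6), -5) + 447 = (-6*(-5) + (⅕)*5*(3 - 30*(-5) + 5*(-5)²)) + 447 = (30 + (⅕)*5*(3 + 150 + 5*25)) + 447 = (30 + (⅕)*5*(3 + 150 + 125)) + 447 = (30 + (⅕)*5*278) + 447 = (30 + 278) + 447 = 308 + 447 = 755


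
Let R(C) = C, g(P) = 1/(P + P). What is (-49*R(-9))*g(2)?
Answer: 441/4 ≈ 110.25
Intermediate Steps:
g(P) = 1/(2*P)
(-49*R(-9))*g(2) = (-49*(-9))*((½)/2) = 441*((½)*(½)) = 441*(¼) = 441/4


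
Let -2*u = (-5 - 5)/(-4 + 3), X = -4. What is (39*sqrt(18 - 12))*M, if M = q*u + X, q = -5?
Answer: 819*sqrt(6) ≈ 2006.1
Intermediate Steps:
u = -5 (u = -(-5 - 5)/(2*(-4 + 3)) = -(-5)/(-1) = -(-5)*(-1) = -1/2*10 = -5)
M = 21 (M = -5*(-5) - 4 = 25 - 4 = 21)
(39*sqrt(18 - 12))*M = (39*sqrt(18 - 12))*21 = (39*sqrt(6))*21 = 819*sqrt(6)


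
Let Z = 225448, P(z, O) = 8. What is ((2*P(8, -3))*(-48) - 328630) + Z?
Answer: -103950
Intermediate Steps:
((2*P(8, -3))*(-48) - 328630) + Z = ((2*8)*(-48) - 328630) + 225448 = (16*(-48) - 328630) + 225448 = (-768 - 328630) + 225448 = -329398 + 225448 = -103950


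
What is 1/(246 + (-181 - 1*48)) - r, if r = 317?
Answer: -5388/17 ≈ -316.94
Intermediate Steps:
1/(246 + (-181 - 1*48)) - r = 1/(246 + (-181 - 1*48)) - 1*317 = 1/(246 + (-181 - 48)) - 317 = 1/(246 - 229) - 317 = 1/17 - 317 = -5388/17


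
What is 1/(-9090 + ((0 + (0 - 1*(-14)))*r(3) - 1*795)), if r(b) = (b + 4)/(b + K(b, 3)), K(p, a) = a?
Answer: -3/29606 ≈ -0.00010133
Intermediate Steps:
r(b) = (4 + b)/(3 + b) (r(b) = (b + 4)/(b + 3) = (4 + b)/(3 + b))
1/(-9090 + ((0 + (0 - 1*(-14)))*r(3) - 1*795)) = 1/(-9090 + ((0 + (0 - 1*(-14)))*((4 + 3)/(3 + 3)) - 1*795)) = 1/(-9090 + ((0 + (0 + 14))*(7/6) - 795)) = 1/(-9090 + ((0 + 14)*((⅙)*7) - 795)) = 1/(-9090 + (14*(7/6) - 795)) = 1/(-9090 + (49/3 - 795)) = 1/(-9090 - 2336/3) = 1/(-29606/3) = -3/29606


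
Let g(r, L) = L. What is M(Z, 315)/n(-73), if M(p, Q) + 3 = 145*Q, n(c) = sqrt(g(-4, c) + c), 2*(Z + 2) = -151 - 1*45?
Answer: -22836*I*sqrt(146)/73 ≈ -3779.8*I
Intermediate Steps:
Z = -100 (Z = -2 + (-151 - 1*45)/2 = -2 + (-151 - 45)/2 = -2 + (1/2)*(-196) = -2 - 98 = -100)
n(c) = sqrt(2)*sqrt(c) (n(c) = sqrt(c + c) = sqrt(2*c) = sqrt(2)*sqrt(c))
M(p, Q) = -3 + 145*Q
M(Z, 315)/n(-73) = (-3 + 145*315)/((sqrt(2)*sqrt(-73))) = (-3 + 45675)/((sqrt(2)*(I*sqrt(73)))) = 45672/((I*sqrt(146))) = 45672*(-I*sqrt(146)/146) = -22836*I*sqrt(146)/73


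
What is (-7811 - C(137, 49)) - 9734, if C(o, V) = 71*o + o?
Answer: -27409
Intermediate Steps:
C(o, V) = 72*o
(-7811 - C(137, 49)) - 9734 = (-7811 - 72*137) - 9734 = (-7811 - 1*9864) - 9734 = (-7811 - 9864) - 9734 = -17675 - 9734 = -27409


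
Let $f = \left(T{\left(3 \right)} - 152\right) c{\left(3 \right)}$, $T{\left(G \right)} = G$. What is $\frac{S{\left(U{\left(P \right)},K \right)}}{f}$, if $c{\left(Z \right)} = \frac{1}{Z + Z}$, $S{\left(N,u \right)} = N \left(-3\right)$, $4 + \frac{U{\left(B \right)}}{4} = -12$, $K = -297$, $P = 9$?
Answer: $- \frac{1152}{149} \approx -7.7315$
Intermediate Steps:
$U{\left(B \right)} = -64$ ($U{\left(B \right)} = -16 + 4 \left(-12\right) = -16 - 48 = -64$)
$S{\left(N,u \right)} = - 3 N$
$c{\left(Z \right)} = \frac{1}{2 Z}$
$f = - \frac{149}{6}$ ($f = \left(3 - 152\right) \frac{1}{2 \cdot 3} = - 149 \cdot \frac{1}{2} \cdot \frac{1}{3} = \left(-149\right) \frac{1}{6} = - \frac{149}{6} \approx -24.833$)
$\frac{S{\left(U{\left(P \right)},K \right)}}{f} = \frac{\left(-3\right) \left(-64\right)}{- \frac{149}{6}} = 192 \left(- \frac{6}{149}\right) = - \frac{1152}{149}$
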